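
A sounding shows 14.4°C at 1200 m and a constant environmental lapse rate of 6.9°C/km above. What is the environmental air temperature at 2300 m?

1200 → 2300 m (environmental, 6.9°C/km): ΔT = -6.9 × 1.1 = -7.59°C → T = 6.81°C

6.81°C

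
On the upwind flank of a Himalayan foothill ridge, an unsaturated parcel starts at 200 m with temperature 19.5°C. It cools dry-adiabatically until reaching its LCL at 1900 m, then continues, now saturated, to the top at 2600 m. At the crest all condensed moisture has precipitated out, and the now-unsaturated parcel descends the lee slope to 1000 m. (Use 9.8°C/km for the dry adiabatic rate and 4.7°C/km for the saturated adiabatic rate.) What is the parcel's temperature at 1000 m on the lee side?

15.23°C

200 → 1900 m (dry, 9.8°C/km): ΔT = -9.8 × 1.7 = -16.66°C → T = 2.84°C
1900 → 2600 m (saturated, 4.7°C/km): ΔT = -4.7 × 0.7 = -3.29°C → T = -0.45°C
2600 → 1000 m (dry descent, 9.8°C/km): ΔT = +9.8 × 1.6 = +15.68°C → T = 15.23°C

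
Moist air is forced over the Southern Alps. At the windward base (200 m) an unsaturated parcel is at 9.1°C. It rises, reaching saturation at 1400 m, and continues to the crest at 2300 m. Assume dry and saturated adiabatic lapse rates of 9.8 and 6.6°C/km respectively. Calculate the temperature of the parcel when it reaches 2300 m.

-8.6°C

200 → 1400 m (dry, 9.8°C/km): ΔT = -9.8 × 1.2 = -11.76°C → T = -2.66°C
1400 → 2300 m (saturated, 6.6°C/km): ΔT = -6.6 × 0.9 = -5.94°C → T = -8.6°C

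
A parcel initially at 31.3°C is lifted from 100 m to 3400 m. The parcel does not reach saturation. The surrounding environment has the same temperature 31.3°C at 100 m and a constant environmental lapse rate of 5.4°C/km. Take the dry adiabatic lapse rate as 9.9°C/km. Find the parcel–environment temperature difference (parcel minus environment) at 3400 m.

Parcel:
  100–3400 m, dry: Δz = 3.3 km ⇒ ΔT = -32.67°C; T = -1.37°C
Environment:
  100–3400 m, environment: Δz = 3.3 km ⇒ ΔT = -17.82°C; T = 13.48°C
T_parcel − T_env = -1.37 − 13.48 = -14.85°C

-14.85°C (parcel cooler than environment)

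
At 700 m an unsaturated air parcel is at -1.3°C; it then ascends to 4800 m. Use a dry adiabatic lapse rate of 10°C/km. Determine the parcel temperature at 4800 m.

-42.3°C

Dry adiabatic to 4800 m: -10 × 4.1 km = -41°C, so T = -42.3°C.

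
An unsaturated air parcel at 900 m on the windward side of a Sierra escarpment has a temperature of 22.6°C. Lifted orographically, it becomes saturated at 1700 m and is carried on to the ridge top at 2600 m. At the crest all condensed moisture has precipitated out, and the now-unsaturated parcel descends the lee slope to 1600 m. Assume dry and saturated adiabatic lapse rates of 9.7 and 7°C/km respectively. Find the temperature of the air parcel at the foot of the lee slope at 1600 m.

18.24°C

900–1700 m, dry: Δz = 0.8 km ⇒ ΔT = -7.76°C; T = 14.84°C
1700–2600 m, saturated: Δz = 0.9 km ⇒ ΔT = -6.3°C; T = 8.54°C
2600–1600 m, dry descent: Δz = 1 km ⇒ ΔT = +9.7°C; T = 18.24°C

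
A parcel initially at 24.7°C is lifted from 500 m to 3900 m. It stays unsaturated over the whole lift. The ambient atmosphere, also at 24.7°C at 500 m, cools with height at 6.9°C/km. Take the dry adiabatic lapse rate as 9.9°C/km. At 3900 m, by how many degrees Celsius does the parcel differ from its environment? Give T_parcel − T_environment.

Parcel:
  500 → 3900 m (dry, 9.9°C/km): ΔT = -9.9 × 3.4 = -33.66°C → T = -8.96°C
Environment:
  500 → 3900 m (environment, 6.9°C/km): ΔT = -6.9 × 3.4 = -23.46°C → T = 1.24°C
T_parcel − T_env = -8.96 − 1.24 = -10.2°C

-10.2°C (parcel cooler than environment)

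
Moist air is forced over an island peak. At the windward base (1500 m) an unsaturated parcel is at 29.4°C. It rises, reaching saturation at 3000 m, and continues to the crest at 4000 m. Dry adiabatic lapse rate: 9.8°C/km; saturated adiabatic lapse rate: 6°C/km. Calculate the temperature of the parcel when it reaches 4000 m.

1500–3000 m, dry: Δz = 1.5 km ⇒ ΔT = -14.7°C; T = 14.7°C
3000–4000 m, saturated: Δz = 1 km ⇒ ΔT = -6°C; T = 8.7°C

8.7°C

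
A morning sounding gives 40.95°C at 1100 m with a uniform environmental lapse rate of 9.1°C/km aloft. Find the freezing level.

5600 m

Height above start = (40.95 − 0) / 9.1 = 4.5 km
Altitude = 1100 m + 4500 m = 5600 m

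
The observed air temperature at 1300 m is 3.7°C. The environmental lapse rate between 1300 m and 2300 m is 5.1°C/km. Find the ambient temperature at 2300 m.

-1.4°C

1300 → 2300 m (environmental, 5.1°C/km): ΔT = -5.1 × 1 = -5.1°C → T = -1.4°C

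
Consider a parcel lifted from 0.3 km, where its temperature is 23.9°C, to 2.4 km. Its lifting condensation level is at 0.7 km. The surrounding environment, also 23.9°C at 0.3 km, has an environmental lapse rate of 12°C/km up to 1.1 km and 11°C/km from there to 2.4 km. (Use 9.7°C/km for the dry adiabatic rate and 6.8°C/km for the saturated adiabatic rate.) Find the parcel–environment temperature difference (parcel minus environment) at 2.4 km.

+8.46°C (parcel warmer than environment)

Parcel:
  From 300 m to 700 m (dry): cools by 9.7 × 0.4 = 3.88°C, giving 20.02°C.
  From 700 m to 2400 m (saturated): cools by 6.8 × 1.7 = 11.56°C, giving 8.46°C.
Environment:
  From 300 m to 1100 m (environment, lower layer): cools by 12 × 0.8 = 9.6°C, giving 14.3°C.
  From 1100 m to 2400 m (environment, upper layer): cools by 11 × 1.3 = 14.3°C, giving 0°C.
T_parcel − T_env = 8.46 − 0 = +8.46°C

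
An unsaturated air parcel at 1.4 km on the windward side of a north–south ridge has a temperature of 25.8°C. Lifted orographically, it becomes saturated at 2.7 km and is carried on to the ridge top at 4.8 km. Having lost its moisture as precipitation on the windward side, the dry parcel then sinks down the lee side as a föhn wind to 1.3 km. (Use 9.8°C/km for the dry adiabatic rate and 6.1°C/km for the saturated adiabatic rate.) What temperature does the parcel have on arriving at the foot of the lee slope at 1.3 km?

34.55°C

1400 → 2700 m (dry, 9.8°C/km): ΔT = -9.8 × 1.3 = -12.74°C → T = 13.06°C
2700 → 4800 m (saturated, 6.1°C/km): ΔT = -6.1 × 2.1 = -12.81°C → T = 0.25°C
4800 → 1300 m (dry descent, 9.8°C/km): ΔT = +9.8 × 3.5 = +34.3°C → T = 34.55°C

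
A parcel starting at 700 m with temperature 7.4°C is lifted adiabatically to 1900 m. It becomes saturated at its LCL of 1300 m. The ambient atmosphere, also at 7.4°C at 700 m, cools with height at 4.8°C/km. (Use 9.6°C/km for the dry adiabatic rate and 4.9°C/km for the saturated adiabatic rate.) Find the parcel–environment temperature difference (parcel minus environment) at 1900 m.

-2.94°C (parcel cooler than environment)

Parcel:
  700–1300 m, dry: Δz = 0.6 km ⇒ ΔT = -5.76°C; T = 1.64°C
  1300–1900 m, saturated: Δz = 0.6 km ⇒ ΔT = -2.94°C; T = -1.3°C
Environment:
  700–1900 m, environment: Δz = 1.2 km ⇒ ΔT = -5.76°C; T = 1.64°C
T_parcel − T_env = -1.3 − 1.64 = -2.94°C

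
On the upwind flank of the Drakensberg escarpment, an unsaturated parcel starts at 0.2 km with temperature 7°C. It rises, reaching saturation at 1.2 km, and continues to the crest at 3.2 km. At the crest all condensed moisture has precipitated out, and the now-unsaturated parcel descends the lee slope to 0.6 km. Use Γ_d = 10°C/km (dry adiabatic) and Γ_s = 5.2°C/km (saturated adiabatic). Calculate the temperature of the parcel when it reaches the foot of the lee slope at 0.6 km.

12.6°C

200 → 1200 m (dry, 10°C/km): ΔT = -10 × 1 = -10°C → T = -3°C
1200 → 3200 m (saturated, 5.2°C/km): ΔT = -5.2 × 2 = -10.4°C → T = -13.4°C
3200 → 600 m (dry descent, 10°C/km): ΔT = +10 × 2.6 = +26°C → T = 12.6°C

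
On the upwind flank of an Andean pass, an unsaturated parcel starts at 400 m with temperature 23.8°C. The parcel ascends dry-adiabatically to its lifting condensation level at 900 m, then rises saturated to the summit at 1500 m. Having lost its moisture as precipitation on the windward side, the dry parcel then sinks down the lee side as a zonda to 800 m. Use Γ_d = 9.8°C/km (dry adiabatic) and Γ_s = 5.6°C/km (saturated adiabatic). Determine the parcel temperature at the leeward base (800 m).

400 → 900 m (dry, 9.8°C/km): ΔT = -9.8 × 0.5 = -4.9°C → T = 18.9°C
900 → 1500 m (saturated, 5.6°C/km): ΔT = -5.6 × 0.6 = -3.36°C → T = 15.54°C
1500 → 800 m (dry descent, 9.8°C/km): ΔT = +9.8 × 0.7 = +6.86°C → T = 22.4°C

22.4°C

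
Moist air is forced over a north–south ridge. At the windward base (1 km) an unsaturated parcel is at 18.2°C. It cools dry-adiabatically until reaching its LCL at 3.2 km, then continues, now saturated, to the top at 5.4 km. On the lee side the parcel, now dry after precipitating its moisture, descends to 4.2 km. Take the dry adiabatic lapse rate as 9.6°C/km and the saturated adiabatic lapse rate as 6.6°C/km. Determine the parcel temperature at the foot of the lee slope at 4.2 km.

-5.92°C

1000 → 3200 m (dry, 9.6°C/km): ΔT = -9.6 × 2.2 = -21.12°C → T = -2.92°C
3200 → 5400 m (saturated, 6.6°C/km): ΔT = -6.6 × 2.2 = -14.52°C → T = -17.44°C
5400 → 4200 m (dry descent, 9.6°C/km): ΔT = +9.6 × 1.2 = +11.52°C → T = -5.92°C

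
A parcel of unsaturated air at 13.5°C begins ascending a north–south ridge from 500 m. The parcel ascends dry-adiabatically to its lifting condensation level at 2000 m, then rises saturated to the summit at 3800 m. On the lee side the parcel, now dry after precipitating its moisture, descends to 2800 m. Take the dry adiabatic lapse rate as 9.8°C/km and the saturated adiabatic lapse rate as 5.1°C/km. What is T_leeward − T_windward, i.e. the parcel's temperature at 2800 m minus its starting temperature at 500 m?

500–2000 m, dry: Δz = 1.5 km ⇒ ΔT = -14.7°C; T = -1.2°C
2000–3800 m, saturated: Δz = 1.8 km ⇒ ΔT = -9.18°C; T = -10.38°C
3800–2800 m, dry descent: Δz = 1 km ⇒ ΔT = +9.8°C; T = -0.58°C
Net change vs windward start: -0.58 − 13.5 = -14.08°C

-14.08°C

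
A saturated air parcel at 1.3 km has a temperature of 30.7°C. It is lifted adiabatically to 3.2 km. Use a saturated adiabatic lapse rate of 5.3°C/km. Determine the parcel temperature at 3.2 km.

20.63°C

1300 → 3200 m (saturated adiabatic, 5.3°C/km): ΔT = -5.3 × 1.9 = -10.07°C → T = 20.63°C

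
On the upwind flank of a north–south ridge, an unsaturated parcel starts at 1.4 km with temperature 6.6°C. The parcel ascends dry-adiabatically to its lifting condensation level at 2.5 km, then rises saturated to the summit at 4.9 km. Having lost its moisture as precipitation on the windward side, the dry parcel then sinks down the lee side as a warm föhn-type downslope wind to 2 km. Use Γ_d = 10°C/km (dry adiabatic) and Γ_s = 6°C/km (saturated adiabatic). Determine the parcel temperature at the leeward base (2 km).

1400–2500 m, dry: Δz = 1.1 km ⇒ ΔT = -11°C; T = -4.4°C
2500–4900 m, saturated: Δz = 2.4 km ⇒ ΔT = -14.4°C; T = -18.8°C
4900–2000 m, dry descent: Δz = 2.9 km ⇒ ΔT = +29°C; T = 10.2°C

10.2°C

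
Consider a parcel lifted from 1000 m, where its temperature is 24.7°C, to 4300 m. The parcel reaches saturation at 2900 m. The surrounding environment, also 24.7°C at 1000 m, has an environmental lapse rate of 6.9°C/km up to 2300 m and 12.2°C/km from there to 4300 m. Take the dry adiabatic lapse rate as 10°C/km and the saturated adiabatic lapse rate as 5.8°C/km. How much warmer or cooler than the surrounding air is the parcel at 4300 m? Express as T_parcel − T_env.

+6.25°C (parcel warmer than environment)

Parcel:
  From 1000 m to 2900 m (dry): cools by 10 × 1.9 = 19°C, giving 5.7°C.
  From 2900 m to 4300 m (saturated): cools by 5.8 × 1.4 = 8.12°C, giving -2.42°C.
Environment:
  From 1000 m to 2300 m (environment, lower layer): cools by 6.9 × 1.3 = 8.97°C, giving 15.73°C.
  From 2300 m to 4300 m (environment, upper layer): cools by 12.2 × 2 = 24.4°C, giving -8.67°C.
T_parcel − T_env = -2.42 − (-8.67) = +6.25°C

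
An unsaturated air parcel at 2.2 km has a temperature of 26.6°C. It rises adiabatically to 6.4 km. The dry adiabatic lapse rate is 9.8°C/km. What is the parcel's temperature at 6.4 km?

-14.56°C

2200–6400 m, dry adiabatic: Δz = 4.2 km ⇒ ΔT = -41.16°C; T = -14.56°C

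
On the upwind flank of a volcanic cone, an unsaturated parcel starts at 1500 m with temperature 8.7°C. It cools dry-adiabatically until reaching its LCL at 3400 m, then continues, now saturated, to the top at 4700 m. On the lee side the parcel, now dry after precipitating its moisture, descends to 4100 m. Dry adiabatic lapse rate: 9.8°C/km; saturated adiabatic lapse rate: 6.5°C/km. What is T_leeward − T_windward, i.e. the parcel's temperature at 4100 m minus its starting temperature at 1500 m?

-21.19°C

Dry to 3400 m: -9.8 × 1.9 km = -18.62°C, so T = -9.92°C.
Saturated to 4700 m: -6.5 × 1.3 km = -8.45°C, so T = -18.37°C.
Dry descent to 4100 m: +9.8 × 0.6 km = +5.88°C, so T = -12.49°C.
Net change vs windward start: -12.49 − 8.7 = -21.19°C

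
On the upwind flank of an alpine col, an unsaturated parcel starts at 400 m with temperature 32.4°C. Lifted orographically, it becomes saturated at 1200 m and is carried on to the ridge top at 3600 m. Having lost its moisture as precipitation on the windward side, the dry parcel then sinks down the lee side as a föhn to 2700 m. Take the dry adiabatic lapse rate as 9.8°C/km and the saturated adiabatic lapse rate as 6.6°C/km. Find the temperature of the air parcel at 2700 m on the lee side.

17.54°C

Dry to 1200 m: -9.8 × 0.8 km = -7.84°C, so T = 24.56°C.
Saturated to 3600 m: -6.6 × 2.4 km = -15.84°C, so T = 8.72°C.
Dry descent to 2700 m: +9.8 × 0.9 km = +8.82°C, so T = 17.54°C.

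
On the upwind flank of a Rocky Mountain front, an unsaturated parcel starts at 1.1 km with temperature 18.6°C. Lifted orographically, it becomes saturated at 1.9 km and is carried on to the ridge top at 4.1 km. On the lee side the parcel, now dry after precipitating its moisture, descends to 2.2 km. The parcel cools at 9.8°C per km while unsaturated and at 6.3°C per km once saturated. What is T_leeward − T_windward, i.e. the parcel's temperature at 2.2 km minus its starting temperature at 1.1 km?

Dry to 1900 m: -9.8 × 0.8 km = -7.84°C, so T = 10.76°C.
Saturated to 4100 m: -6.3 × 2.2 km = -13.86°C, so T = -3.1°C.
Dry descent to 2200 m: +9.8 × 1.9 km = +18.62°C, so T = 15.52°C.
Net change vs windward start: 15.52 − 18.6 = -3.08°C

-3.08°C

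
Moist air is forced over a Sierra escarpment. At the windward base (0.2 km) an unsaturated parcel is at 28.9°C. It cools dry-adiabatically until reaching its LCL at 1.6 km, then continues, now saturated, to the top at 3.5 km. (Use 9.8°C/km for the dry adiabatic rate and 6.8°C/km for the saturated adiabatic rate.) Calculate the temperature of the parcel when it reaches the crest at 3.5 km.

2.26°C

From 200 m to 1600 m (dry): cools by 9.8 × 1.4 = 13.72°C, giving 15.18°C.
From 1600 m to 3500 m (saturated): cools by 6.8 × 1.9 = 12.92°C, giving 2.26°C.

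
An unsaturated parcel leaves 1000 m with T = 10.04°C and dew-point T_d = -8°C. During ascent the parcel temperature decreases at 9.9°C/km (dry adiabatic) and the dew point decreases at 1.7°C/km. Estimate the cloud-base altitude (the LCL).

T and T_d converge at 9.9 − 1.7 = 8.2°C per km
Height above start = (10.04 − (-8)) / 8.2 = 2.2 km
LCL altitude = 1000 m + 2200 m = 3200 m

3200 m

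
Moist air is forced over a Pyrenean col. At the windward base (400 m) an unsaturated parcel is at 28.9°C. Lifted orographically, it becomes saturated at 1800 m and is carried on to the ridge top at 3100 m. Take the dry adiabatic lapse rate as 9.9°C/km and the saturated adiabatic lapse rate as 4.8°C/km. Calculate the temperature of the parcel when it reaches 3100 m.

From 400 m to 1800 m (dry): cools by 9.9 × 1.4 = 13.86°C, giving 15.04°C.
From 1800 m to 3100 m (saturated): cools by 4.8 × 1.3 = 6.24°C, giving 8.8°C.

8.8°C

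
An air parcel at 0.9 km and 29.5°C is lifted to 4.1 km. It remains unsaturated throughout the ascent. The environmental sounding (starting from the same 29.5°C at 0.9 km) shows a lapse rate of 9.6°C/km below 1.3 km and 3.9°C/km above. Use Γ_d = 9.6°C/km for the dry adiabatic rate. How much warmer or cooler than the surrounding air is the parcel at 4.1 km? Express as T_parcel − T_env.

Parcel:
  900 → 4100 m (dry, 9.6°C/km): ΔT = -9.6 × 3.2 = -30.72°C → T = -1.22°C
Environment:
  900 → 1300 m (environment, lower layer, 9.6°C/km): ΔT = -9.6 × 0.4 = -3.84°C → T = 25.66°C
  1300 → 4100 m (environment, upper layer, 3.9°C/km): ΔT = -3.9 × 2.8 = -10.92°C → T = 14.74°C
T_parcel − T_env = -1.22 − 14.74 = -15.96°C

-15.96°C (parcel cooler than environment)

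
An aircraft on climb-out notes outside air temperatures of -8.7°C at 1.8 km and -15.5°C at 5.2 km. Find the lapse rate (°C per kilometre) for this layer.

2°C/km

Γ = −ΔT/Δz = (-8.7 − (-15.5)) / (5200 − 1800) m
  = 6.8°C / 3.4 km = 2°C/km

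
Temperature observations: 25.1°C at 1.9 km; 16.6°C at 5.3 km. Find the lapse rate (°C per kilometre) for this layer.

Γ = −ΔT/Δz = (25.1 − 16.6) / (5300 − 1900) m
  = 8.5°C / 3.4 km = 2.5°C/km

2.5°C/km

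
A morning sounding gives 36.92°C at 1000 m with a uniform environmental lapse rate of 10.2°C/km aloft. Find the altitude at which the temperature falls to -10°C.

5600 m

Height above start = (36.92 − (-10)) / 10.2 = 4.6 km
Altitude = 1000 m + 4600 m = 5600 m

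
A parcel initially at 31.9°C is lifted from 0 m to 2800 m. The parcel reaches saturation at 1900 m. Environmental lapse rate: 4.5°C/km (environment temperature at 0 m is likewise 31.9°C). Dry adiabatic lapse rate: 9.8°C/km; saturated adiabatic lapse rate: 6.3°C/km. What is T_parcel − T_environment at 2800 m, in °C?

-11.69°C (parcel cooler than environment)

Parcel:
  0 → 1900 m (dry, 9.8°C/km): ΔT = -9.8 × 1.9 = -18.62°C → T = 13.28°C
  1900 → 2800 m (saturated, 6.3°C/km): ΔT = -6.3 × 0.9 = -5.67°C → T = 7.61°C
Environment:
  0 → 2800 m (environment, 4.5°C/km): ΔT = -4.5 × 2.8 = -12.6°C → T = 19.3°C
T_parcel − T_env = 7.61 − 19.3 = -11.69°C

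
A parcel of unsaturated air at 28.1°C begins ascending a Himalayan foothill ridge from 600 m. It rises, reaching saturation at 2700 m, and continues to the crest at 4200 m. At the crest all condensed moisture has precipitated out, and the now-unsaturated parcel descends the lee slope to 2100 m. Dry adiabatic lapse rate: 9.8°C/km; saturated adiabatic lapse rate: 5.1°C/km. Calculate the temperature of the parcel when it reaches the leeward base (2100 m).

20.45°C

600–2700 m, dry: Δz = 2.1 km ⇒ ΔT = -20.58°C; T = 7.52°C
2700–4200 m, saturated: Δz = 1.5 km ⇒ ΔT = -7.65°C; T = -0.13°C
4200–2100 m, dry descent: Δz = 2.1 km ⇒ ΔT = +20.58°C; T = 20.45°C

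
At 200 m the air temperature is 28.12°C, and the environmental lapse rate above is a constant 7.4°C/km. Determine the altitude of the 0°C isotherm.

Height above start = (28.12 − 0) / 7.4 = 3.8 km
Altitude = 200 m + 3800 m = 4000 m

4000 m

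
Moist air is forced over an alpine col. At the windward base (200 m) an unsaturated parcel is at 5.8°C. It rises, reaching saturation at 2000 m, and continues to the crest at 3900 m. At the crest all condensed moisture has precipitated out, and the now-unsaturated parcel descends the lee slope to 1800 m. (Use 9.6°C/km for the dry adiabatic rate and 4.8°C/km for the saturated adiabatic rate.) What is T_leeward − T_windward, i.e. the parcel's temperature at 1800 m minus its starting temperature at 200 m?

200 → 2000 m (dry, 9.6°C/km): ΔT = -9.6 × 1.8 = -17.28°C → T = -11.48°C
2000 → 3900 m (saturated, 4.8°C/km): ΔT = -4.8 × 1.9 = -9.12°C → T = -20.6°C
3900 → 1800 m (dry descent, 9.6°C/km): ΔT = +9.6 × 2.1 = +20.16°C → T = -0.44°C
Net change vs windward start: -0.44 − 5.8 = -6.24°C

-6.24°C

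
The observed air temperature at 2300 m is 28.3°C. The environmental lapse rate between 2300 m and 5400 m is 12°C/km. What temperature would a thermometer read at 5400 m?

From 2300 m to 5400 m (environmental): cools by 12 × 3.1 = 37.2°C, giving -8.9°C.

-8.9°C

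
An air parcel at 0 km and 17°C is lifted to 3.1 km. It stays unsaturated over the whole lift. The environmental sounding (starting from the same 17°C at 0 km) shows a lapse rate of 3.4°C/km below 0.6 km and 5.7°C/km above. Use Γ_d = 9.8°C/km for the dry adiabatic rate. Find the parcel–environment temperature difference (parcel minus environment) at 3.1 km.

Parcel:
  Dry to 3100 m: -9.8 × 3.1 km = -30.38°C, so T = -13.38°C.
Environment:
  Environment, lower layer to 600 m: -3.4 × 0.6 km = -2.04°C, so T = 14.96°C.
  Environment, upper layer to 3100 m: -5.7 × 2.5 km = -14.25°C, so T = 0.71°C.
T_parcel − T_env = -13.38 − 0.71 = -14.09°C

-14.09°C (parcel cooler than environment)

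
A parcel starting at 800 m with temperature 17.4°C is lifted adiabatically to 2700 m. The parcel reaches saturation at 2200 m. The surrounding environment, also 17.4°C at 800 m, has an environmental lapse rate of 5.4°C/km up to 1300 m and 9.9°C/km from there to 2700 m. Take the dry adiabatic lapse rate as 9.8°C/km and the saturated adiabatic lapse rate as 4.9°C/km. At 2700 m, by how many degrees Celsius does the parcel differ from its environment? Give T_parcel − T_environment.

Parcel:
  800 → 2200 m (dry, 9.8°C/km): ΔT = -9.8 × 1.4 = -13.72°C → T = 3.68°C
  2200 → 2700 m (saturated, 4.9°C/km): ΔT = -4.9 × 0.5 = -2.45°C → T = 1.23°C
Environment:
  800 → 1300 m (environment, lower layer, 5.4°C/km): ΔT = -5.4 × 0.5 = -2.7°C → T = 14.7°C
  1300 → 2700 m (environment, upper layer, 9.9°C/km): ΔT = -9.9 × 1.4 = -13.86°C → T = 0.84°C
T_parcel − T_env = 1.23 − 0.84 = +0.39°C

+0.39°C (parcel warmer than environment)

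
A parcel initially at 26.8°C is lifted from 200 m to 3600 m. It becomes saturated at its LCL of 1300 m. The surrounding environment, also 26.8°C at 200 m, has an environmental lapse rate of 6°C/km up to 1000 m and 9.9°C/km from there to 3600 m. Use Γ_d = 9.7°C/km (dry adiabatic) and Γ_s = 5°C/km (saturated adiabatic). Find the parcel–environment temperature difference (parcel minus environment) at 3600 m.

+8.37°C (parcel warmer than environment)

Parcel:
  Dry to 1300 m: -9.7 × 1.1 km = -10.67°C, so T = 16.13°C.
  Saturated to 3600 m: -5 × 2.3 km = -11.5°C, so T = 4.63°C.
Environment:
  Environment, lower layer to 1000 m: -6 × 0.8 km = -4.8°C, so T = 22°C.
  Environment, upper layer to 3600 m: -9.9 × 2.6 km = -25.74°C, so T = -3.74°C.
T_parcel − T_env = 4.63 − (-3.74) = +8.37°C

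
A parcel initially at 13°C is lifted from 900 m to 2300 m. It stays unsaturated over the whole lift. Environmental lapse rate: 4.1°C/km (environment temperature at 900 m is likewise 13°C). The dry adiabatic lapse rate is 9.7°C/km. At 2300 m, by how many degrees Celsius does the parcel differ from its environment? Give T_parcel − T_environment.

Parcel:
  900 → 2300 m (dry, 9.7°C/km): ΔT = -9.7 × 1.4 = -13.58°C → T = -0.58°C
Environment:
  900 → 2300 m (environment, 4.1°C/km): ΔT = -4.1 × 1.4 = -5.74°C → T = 7.26°C
T_parcel − T_env = -0.58 − 7.26 = -7.84°C

-7.84°C (parcel cooler than environment)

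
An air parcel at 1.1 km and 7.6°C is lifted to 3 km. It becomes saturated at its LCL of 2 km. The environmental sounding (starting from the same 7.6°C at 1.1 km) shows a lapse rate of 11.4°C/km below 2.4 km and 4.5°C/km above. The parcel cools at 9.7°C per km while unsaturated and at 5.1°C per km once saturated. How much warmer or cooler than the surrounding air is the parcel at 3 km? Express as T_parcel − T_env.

Parcel:
  Dry to 2000 m: -9.7 × 0.9 km = -8.73°C, so T = -1.13°C.
  Saturated to 3000 m: -5.1 × 1 km = -5.1°C, so T = -6.23°C.
Environment:
  Environment, lower layer to 2400 m: -11.4 × 1.3 km = -14.82°C, so T = -7.22°C.
  Environment, upper layer to 3000 m: -4.5 × 0.6 km = -2.7°C, so T = -9.92°C.
T_parcel − T_env = -6.23 − (-9.92) = +3.69°C

+3.69°C (parcel warmer than environment)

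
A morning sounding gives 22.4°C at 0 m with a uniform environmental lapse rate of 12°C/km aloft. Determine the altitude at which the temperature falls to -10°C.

Height above start = (22.4 − (-10)) / 12 = 2.7 km
Altitude = 0 m + 2700 m = 2700 m

2700 m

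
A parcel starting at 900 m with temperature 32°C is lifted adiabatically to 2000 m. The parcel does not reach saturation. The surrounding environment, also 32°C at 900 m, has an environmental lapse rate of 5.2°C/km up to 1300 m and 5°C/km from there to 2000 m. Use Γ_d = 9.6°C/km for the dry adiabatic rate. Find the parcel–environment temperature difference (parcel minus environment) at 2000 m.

-4.98°C (parcel cooler than environment)

Parcel:
  900 → 2000 m (dry, 9.6°C/km): ΔT = -9.6 × 1.1 = -10.56°C → T = 21.44°C
Environment:
  900 → 1300 m (environment, lower layer, 5.2°C/km): ΔT = -5.2 × 0.4 = -2.08°C → T = 29.92°C
  1300 → 2000 m (environment, upper layer, 5°C/km): ΔT = -5 × 0.7 = -3.5°C → T = 26.42°C
T_parcel − T_env = 21.44 − 26.42 = -4.98°C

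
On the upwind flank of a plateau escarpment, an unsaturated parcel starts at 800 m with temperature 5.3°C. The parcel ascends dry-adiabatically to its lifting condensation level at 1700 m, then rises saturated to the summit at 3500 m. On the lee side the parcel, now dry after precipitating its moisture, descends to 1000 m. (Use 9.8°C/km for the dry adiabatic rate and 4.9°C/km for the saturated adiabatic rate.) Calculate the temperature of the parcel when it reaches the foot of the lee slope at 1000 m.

12.16°C

800 → 1700 m (dry, 9.8°C/km): ΔT = -9.8 × 0.9 = -8.82°C → T = -3.52°C
1700 → 3500 m (saturated, 4.9°C/km): ΔT = -4.9 × 1.8 = -8.82°C → T = -12.34°C
3500 → 1000 m (dry descent, 9.8°C/km): ΔT = +9.8 × 2.5 = +24.5°C → T = 12.16°C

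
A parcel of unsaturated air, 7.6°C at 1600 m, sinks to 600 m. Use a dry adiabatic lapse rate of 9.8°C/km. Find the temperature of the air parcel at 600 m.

17.4°C

1600–600 m, dry adiabatic: Δz = 1 km ⇒ ΔT = +9.8°C; T = 17.4°C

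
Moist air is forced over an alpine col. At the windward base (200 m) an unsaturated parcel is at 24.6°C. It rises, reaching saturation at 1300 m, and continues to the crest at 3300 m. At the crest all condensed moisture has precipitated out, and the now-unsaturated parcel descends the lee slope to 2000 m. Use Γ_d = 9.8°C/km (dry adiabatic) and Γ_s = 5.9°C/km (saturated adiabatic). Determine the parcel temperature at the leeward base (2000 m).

Dry to 1300 m: -9.8 × 1.1 km = -10.78°C, so T = 13.82°C.
Saturated to 3300 m: -5.9 × 2 km = -11.8°C, so T = 2.02°C.
Dry descent to 2000 m: +9.8 × 1.3 km = +12.74°C, so T = 14.76°C.

14.76°C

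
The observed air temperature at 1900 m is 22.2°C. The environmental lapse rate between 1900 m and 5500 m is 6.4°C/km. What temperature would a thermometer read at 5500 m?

-0.84°C

From 1900 m to 5500 m (environmental): cools by 6.4 × 3.6 = 23.04°C, giving -0.84°C.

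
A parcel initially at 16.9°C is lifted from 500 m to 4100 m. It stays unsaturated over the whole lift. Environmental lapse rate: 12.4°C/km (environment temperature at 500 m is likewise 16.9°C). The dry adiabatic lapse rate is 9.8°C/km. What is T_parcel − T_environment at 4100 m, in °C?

Parcel:
  From 500 m to 4100 m (dry): cools by 9.8 × 3.6 = 35.28°C, giving -18.38°C.
Environment:
  From 500 m to 4100 m (environment): cools by 12.4 × 3.6 = 44.64°C, giving -27.74°C.
T_parcel − T_env = -18.38 − (-27.74) = +9.36°C

+9.36°C (parcel warmer than environment)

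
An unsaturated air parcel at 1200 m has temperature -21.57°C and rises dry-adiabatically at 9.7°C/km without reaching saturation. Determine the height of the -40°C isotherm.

Height above start = (-21.57 − (-40)) / 9.7 = 1.9 km
Altitude = 1200 m + 1900 m = 3100 m

3100 m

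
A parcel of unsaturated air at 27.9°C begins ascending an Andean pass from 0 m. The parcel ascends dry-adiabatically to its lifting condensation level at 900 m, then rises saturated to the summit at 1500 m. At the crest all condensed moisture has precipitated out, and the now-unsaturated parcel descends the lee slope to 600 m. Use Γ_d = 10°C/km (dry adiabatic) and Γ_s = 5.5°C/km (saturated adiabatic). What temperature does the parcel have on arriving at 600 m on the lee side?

24.6°C

0 → 900 m (dry, 10°C/km): ΔT = -10 × 0.9 = -9°C → T = 18.9°C
900 → 1500 m (saturated, 5.5°C/km): ΔT = -5.5 × 0.6 = -3.3°C → T = 15.6°C
1500 → 600 m (dry descent, 10°C/km): ΔT = +10 × 0.9 = +9°C → T = 24.6°C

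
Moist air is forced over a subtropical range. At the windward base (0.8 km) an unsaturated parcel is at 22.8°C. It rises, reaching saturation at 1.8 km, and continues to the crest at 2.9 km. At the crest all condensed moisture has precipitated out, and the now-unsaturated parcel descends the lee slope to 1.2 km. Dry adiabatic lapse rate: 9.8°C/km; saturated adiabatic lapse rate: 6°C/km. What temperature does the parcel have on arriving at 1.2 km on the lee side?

800 → 1800 m (dry, 9.8°C/km): ΔT = -9.8 × 1 = -9.8°C → T = 13°C
1800 → 2900 m (saturated, 6°C/km): ΔT = -6 × 1.1 = -6.6°C → T = 6.4°C
2900 → 1200 m (dry descent, 9.8°C/km): ΔT = +9.8 × 1.7 = +16.66°C → T = 23.06°C

23.06°C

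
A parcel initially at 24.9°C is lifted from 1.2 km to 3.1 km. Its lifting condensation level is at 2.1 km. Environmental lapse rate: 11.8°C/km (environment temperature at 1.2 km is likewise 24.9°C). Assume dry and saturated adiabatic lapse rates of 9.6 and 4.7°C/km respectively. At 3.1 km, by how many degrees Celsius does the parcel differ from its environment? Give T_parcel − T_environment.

+9.08°C (parcel warmer than environment)

Parcel:
  1200 → 2100 m (dry, 9.6°C/km): ΔT = -9.6 × 0.9 = -8.64°C → T = 16.26°C
  2100 → 3100 m (saturated, 4.7°C/km): ΔT = -4.7 × 1 = -4.7°C → T = 11.56°C
Environment:
  1200 → 3100 m (environment, 11.8°C/km): ΔT = -11.8 × 1.9 = -22.42°C → T = 2.48°C
T_parcel − T_env = 11.56 − 2.48 = +9.08°C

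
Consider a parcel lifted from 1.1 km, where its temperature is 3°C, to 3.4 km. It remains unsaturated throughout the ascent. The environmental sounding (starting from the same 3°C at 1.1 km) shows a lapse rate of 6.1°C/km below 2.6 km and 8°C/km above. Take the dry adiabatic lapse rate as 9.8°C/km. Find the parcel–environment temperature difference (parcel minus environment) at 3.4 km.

Parcel:
  1100 → 3400 m (dry, 9.8°C/km): ΔT = -9.8 × 2.3 = -22.54°C → T = -19.54°C
Environment:
  1100 → 2600 m (environment, lower layer, 6.1°C/km): ΔT = -6.1 × 1.5 = -9.15°C → T = -6.15°C
  2600 → 3400 m (environment, upper layer, 8°C/km): ΔT = -8 × 0.8 = -6.4°C → T = -12.55°C
T_parcel − T_env = -19.54 − (-12.55) = -6.99°C

-6.99°C (parcel cooler than environment)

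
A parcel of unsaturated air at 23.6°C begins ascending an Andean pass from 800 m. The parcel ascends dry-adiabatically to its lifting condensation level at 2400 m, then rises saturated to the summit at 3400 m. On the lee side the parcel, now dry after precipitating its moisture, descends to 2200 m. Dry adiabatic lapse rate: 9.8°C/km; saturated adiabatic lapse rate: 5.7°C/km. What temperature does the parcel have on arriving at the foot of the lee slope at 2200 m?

From 800 m to 2400 m (dry): cools by 9.8 × 1.6 = 15.68°C, giving 7.92°C.
From 2400 m to 3400 m (saturated): cools by 5.7 × 1 = 5.7°C, giving 2.22°C.
From 3400 m to 2200 m (dry descent): warms by 9.8 × 1.2 = 11.76°C, giving 13.98°C.

13.98°C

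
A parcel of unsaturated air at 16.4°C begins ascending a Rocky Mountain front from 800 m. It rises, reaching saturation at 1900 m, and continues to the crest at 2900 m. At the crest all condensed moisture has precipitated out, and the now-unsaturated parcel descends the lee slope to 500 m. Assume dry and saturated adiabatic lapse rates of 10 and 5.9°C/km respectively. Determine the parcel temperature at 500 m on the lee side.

Dry to 1900 m: -10 × 1.1 km = -11°C, so T = 5.4°C.
Saturated to 2900 m: -5.9 × 1 km = -5.9°C, so T = -0.5°C.
Dry descent to 500 m: +10 × 2.4 km = +24°C, so T = 23.5°C.

23.5°C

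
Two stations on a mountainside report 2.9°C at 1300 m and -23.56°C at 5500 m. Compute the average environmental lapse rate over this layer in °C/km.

6.3°C/km

Γ = −ΔT/Δz = (2.9 − (-23.56)) / (5500 − 1300) m
  = 26.46°C / 4.2 km = 6.3°C/km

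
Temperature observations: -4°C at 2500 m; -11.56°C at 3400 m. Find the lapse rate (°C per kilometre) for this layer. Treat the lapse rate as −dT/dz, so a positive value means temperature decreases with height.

8.4°C/km

Γ = −ΔT/Δz = (-4 − (-11.56)) / (3400 − 2500) m
  = 7.56°C / 0.9 km = 8.4°C/km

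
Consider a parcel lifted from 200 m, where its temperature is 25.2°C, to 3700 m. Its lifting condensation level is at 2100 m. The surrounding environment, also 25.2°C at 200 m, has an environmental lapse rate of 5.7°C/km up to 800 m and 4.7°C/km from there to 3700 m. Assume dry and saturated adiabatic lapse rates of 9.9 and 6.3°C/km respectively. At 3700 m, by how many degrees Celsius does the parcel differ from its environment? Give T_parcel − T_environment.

Parcel:
  200–2100 m, dry: Δz = 1.9 km ⇒ ΔT = -18.81°C; T = 6.39°C
  2100–3700 m, saturated: Δz = 1.6 km ⇒ ΔT = -10.08°C; T = -3.69°C
Environment:
  200–800 m, environment, lower layer: Δz = 0.6 km ⇒ ΔT = -3.42°C; T = 21.78°C
  800–3700 m, environment, upper layer: Δz = 2.9 km ⇒ ΔT = -13.63°C; T = 8.15°C
T_parcel − T_env = -3.69 − 8.15 = -11.84°C

-11.84°C (parcel cooler than environment)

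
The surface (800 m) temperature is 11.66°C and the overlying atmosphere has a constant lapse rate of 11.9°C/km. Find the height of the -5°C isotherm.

2200 m

Height above start = (11.66 − (-5)) / 11.9 = 1.4 km
Altitude = 800 m + 1400 m = 2200 m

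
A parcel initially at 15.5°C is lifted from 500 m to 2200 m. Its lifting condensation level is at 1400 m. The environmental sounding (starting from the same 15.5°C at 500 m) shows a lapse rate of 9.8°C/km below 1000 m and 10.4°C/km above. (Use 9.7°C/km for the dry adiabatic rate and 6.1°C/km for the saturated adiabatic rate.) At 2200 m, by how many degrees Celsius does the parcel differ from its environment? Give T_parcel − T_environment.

Parcel:
  500 → 1400 m (dry, 9.7°C/km): ΔT = -9.7 × 0.9 = -8.73°C → T = 6.77°C
  1400 → 2200 m (saturated, 6.1°C/km): ΔT = -6.1 × 0.8 = -4.88°C → T = 1.89°C
Environment:
  500 → 1000 m (environment, lower layer, 9.8°C/km): ΔT = -9.8 × 0.5 = -4.9°C → T = 10.6°C
  1000 → 2200 m (environment, upper layer, 10.4°C/km): ΔT = -10.4 × 1.2 = -12.48°C → T = -1.88°C
T_parcel − T_env = 1.89 − (-1.88) = +3.77°C

+3.77°C (parcel warmer than environment)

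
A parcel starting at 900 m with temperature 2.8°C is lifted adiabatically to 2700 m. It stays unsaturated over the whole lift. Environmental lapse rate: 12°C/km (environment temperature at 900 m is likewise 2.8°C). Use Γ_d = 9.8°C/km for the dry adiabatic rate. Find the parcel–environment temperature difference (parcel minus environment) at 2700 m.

Parcel:
  900 → 2700 m (dry, 9.8°C/km): ΔT = -9.8 × 1.8 = -17.64°C → T = -14.84°C
Environment:
  900 → 2700 m (environment, 12°C/km): ΔT = -12 × 1.8 = -21.6°C → T = -18.8°C
T_parcel − T_env = -14.84 − (-18.8) = +3.96°C

+3.96°C (parcel warmer than environment)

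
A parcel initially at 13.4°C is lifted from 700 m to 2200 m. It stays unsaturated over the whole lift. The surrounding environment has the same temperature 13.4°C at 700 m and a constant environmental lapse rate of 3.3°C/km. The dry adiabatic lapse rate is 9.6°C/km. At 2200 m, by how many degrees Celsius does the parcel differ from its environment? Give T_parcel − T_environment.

-9.45°C (parcel cooler than environment)

Parcel:
  700–2200 m, dry: Δz = 1.5 km ⇒ ΔT = -14.4°C; T = -1°C
Environment:
  700–2200 m, environment: Δz = 1.5 km ⇒ ΔT = -4.95°C; T = 8.45°C
T_parcel − T_env = -1 − 8.45 = -9.45°C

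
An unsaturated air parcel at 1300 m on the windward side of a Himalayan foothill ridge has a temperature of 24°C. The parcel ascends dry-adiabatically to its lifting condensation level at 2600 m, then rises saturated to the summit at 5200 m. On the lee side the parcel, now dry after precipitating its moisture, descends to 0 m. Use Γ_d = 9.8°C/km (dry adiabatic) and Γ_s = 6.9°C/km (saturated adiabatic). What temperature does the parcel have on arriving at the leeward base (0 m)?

Dry to 2600 m: -9.8 × 1.3 km = -12.74°C, so T = 11.26°C.
Saturated to 5200 m: -6.9 × 2.6 km = -17.94°C, so T = -6.68°C.
Dry descent to 0 m: +9.8 × 5.2 km = +50.96°C, so T = 44.28°C.

44.28°C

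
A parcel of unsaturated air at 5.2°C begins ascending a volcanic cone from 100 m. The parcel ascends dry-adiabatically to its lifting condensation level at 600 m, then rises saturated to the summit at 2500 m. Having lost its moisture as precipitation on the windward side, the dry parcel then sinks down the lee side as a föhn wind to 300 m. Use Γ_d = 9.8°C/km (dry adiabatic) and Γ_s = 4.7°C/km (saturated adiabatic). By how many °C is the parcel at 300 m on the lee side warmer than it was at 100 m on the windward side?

+7.73°C

100 → 600 m (dry, 9.8°C/km): ΔT = -9.8 × 0.5 = -4.9°C → T = 0.3°C
600 → 2500 m (saturated, 4.7°C/km): ΔT = -4.7 × 1.9 = -8.93°C → T = -8.63°C
2500 → 300 m (dry descent, 9.8°C/km): ΔT = +9.8 × 2.2 = +21.56°C → T = 12.93°C
Net change vs windward start: 12.93 − 5.2 = +7.73°C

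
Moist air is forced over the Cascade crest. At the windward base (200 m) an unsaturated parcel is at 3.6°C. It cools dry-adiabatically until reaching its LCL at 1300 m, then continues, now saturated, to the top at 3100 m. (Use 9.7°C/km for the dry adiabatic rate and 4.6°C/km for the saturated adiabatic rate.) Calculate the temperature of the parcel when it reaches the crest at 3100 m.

200–1300 m, dry: Δz = 1.1 km ⇒ ΔT = -10.67°C; T = -7.07°C
1300–3100 m, saturated: Δz = 1.8 km ⇒ ΔT = -8.28°C; T = -15.35°C

-15.35°C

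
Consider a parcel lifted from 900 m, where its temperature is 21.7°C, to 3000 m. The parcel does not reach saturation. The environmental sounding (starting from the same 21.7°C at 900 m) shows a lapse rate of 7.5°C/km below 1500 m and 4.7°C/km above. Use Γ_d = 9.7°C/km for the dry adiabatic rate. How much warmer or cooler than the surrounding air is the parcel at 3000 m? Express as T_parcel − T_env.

Parcel:
  900 → 3000 m (dry, 9.7°C/km): ΔT = -9.7 × 2.1 = -20.37°C → T = 1.33°C
Environment:
  900 → 1500 m (environment, lower layer, 7.5°C/km): ΔT = -7.5 × 0.6 = -4.5°C → T = 17.2°C
  1500 → 3000 m (environment, upper layer, 4.7°C/km): ΔT = -4.7 × 1.5 = -7.05°C → T = 10.15°C
T_parcel − T_env = 1.33 − 10.15 = -8.82°C

-8.82°C (parcel cooler than environment)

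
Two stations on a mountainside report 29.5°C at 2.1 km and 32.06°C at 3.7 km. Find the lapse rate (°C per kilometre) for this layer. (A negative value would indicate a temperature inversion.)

-1.6°C/km

Γ = −ΔT/Δz = (29.5 − 32.06) / (3700 − 2100) m
  = -2.56°C / 1.6 km = -1.6°C/km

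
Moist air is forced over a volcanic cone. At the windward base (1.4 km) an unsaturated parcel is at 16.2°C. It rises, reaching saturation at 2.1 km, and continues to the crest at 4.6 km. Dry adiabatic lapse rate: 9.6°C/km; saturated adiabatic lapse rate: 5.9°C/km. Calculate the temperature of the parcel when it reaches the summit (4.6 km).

-5.27°C

1400 → 2100 m (dry, 9.6°C/km): ΔT = -9.6 × 0.7 = -6.72°C → T = 9.48°C
2100 → 4600 m (saturated, 5.9°C/km): ΔT = -5.9 × 2.5 = -14.75°C → T = -5.27°C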